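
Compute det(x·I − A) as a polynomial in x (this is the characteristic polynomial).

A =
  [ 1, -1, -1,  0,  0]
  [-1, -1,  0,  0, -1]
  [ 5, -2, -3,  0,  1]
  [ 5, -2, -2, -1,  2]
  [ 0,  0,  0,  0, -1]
x^5 + 5*x^4 + 10*x^3 + 10*x^2 + 5*x + 1

Expanding det(x·I − A) (e.g. by cofactor expansion or by noting that A is similar to its Jordan form J, which has the same characteristic polynomial as A) gives
  χ_A(x) = x^5 + 5*x^4 + 10*x^3 + 10*x^2 + 5*x + 1
which factors as (x + 1)^5. The eigenvalues (with algebraic multiplicities) are λ = -1 with multiplicity 5.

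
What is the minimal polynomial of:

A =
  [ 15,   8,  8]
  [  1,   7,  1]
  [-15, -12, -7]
x^3 - 15*x^2 + 75*x - 125

The characteristic polynomial is χ_A(x) = (x - 5)^3, so the eigenvalues are known. The minimal polynomial is
  m_A(x) = Π_λ (x − λ)^{k_λ}
where k_λ is the size of the *largest* Jordan block for λ (equivalently, the smallest k with (A − λI)^k v = 0 for every generalised eigenvector v of λ).

  λ = 5: largest Jordan block has size 3, contributing (x − 5)^3

So m_A(x) = (x - 5)^3 = x^3 - 15*x^2 + 75*x - 125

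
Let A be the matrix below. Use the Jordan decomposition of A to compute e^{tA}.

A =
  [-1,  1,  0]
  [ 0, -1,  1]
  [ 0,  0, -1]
e^{tA} =
  [exp(-t), t*exp(-t), t^2*exp(-t)/2]
  [0, exp(-t), t*exp(-t)]
  [0, 0, exp(-t)]

Strategy: write A = P · J · P⁻¹ where J is a Jordan canonical form, so e^{tA} = P · e^{tJ} · P⁻¹, and e^{tJ} can be computed block-by-block.

A has Jordan form
J =
  [-1,  1,  0]
  [ 0, -1,  1]
  [ 0,  0, -1]
(up to reordering of blocks).

Per-block formulas:
  For a 3×3 Jordan block J_3(-1): exp(t · J_3(-1)) = e^(-1t)·(I + t·N + (t^2/2)·N^2), where N is the 3×3 nilpotent shift.

After assembling e^{tJ} and conjugating by P, we get:

e^{tA} =
  [exp(-t), t*exp(-t), t^2*exp(-t)/2]
  [0, exp(-t), t*exp(-t)]
  [0, 0, exp(-t)]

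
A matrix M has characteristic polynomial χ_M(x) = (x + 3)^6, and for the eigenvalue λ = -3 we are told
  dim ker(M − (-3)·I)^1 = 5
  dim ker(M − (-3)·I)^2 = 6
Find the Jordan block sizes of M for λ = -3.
Block sizes for λ = -3: [2, 1, 1, 1, 1]

From the dimensions of kernels of powers, the number of Jordan blocks of size at least j is d_j − d_{j−1} where d_j = dim ker(N^j) (with d_0 = 0). Computing the differences gives [5, 1].
The number of blocks of size exactly k is (#blocks of size ≥ k) − (#blocks of size ≥ k + 1), so the partition is: 4 block(s) of size 1, 1 block(s) of size 2.
In nonincreasing order the block sizes are [2, 1, 1, 1, 1].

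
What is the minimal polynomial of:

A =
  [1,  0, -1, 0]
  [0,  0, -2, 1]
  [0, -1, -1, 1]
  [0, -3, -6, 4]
x^3 - 3*x^2 + 3*x - 1

The characteristic polynomial is χ_A(x) = (x - 1)^4, so the eigenvalues are known. The minimal polynomial is
  m_A(x) = Π_λ (x − λ)^{k_λ}
where k_λ is the size of the *largest* Jordan block for λ (equivalently, the smallest k with (A − λI)^k v = 0 for every generalised eigenvector v of λ).

  λ = 1: largest Jordan block has size 3, contributing (x − 1)^3

So m_A(x) = (x - 1)^3 = x^3 - 3*x^2 + 3*x - 1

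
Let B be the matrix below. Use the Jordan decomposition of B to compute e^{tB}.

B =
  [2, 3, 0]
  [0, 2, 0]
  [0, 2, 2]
e^{tB} =
  [exp(2*t), 3*t*exp(2*t), 0]
  [0, exp(2*t), 0]
  [0, 2*t*exp(2*t), exp(2*t)]

Strategy: write B = P · J · P⁻¹ where J is a Jordan canonical form, so e^{tB} = P · e^{tJ} · P⁻¹, and e^{tJ} can be computed block-by-block.

B has Jordan form
J =
  [2, 1, 0]
  [0, 2, 0]
  [0, 0, 2]
(up to reordering of blocks).

Per-block formulas:
  For a 2×2 Jordan block J_2(2): exp(t · J_2(2)) = e^(2t)·(I + t·N), where N is the 2×2 nilpotent shift.
  For a 1×1 block at λ = 2: exp(t · [2]) = [e^(2t)].

After assembling e^{tJ} and conjugating by P, we get:

e^{tB} =
  [exp(2*t), 3*t*exp(2*t), 0]
  [0, exp(2*t), 0]
  [0, 2*t*exp(2*t), exp(2*t)]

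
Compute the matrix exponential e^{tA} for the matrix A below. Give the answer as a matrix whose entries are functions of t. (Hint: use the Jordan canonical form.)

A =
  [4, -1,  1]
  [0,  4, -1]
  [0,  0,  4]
e^{tA} =
  [exp(4*t), -t*exp(4*t), t^2*exp(4*t)/2 + t*exp(4*t)]
  [0, exp(4*t), -t*exp(4*t)]
  [0, 0, exp(4*t)]

Strategy: write A = P · J · P⁻¹ where J is a Jordan canonical form, so e^{tA} = P · e^{tJ} · P⁻¹, and e^{tJ} can be computed block-by-block.

A has Jordan form
J =
  [4, 1, 0]
  [0, 4, 1]
  [0, 0, 4]
(up to reordering of blocks).

Per-block formulas:
  For a 3×3 Jordan block J_3(4): exp(t · J_3(4)) = e^(4t)·(I + t·N + (t^2/2)·N^2), where N is the 3×3 nilpotent shift.

After assembling e^{tJ} and conjugating by P, we get:

e^{tA} =
  [exp(4*t), -t*exp(4*t), t^2*exp(4*t)/2 + t*exp(4*t)]
  [0, exp(4*t), -t*exp(4*t)]
  [0, 0, exp(4*t)]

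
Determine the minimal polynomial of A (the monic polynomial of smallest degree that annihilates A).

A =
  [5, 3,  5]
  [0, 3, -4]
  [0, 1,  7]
x^3 - 15*x^2 + 75*x - 125

The characteristic polynomial is χ_A(x) = (x - 5)^3, so the eigenvalues are known. The minimal polynomial is
  m_A(x) = Π_λ (x − λ)^{k_λ}
where k_λ is the size of the *largest* Jordan block for λ (equivalently, the smallest k with (A − λI)^k v = 0 for every generalised eigenvector v of λ).

  λ = 5: largest Jordan block has size 3, contributing (x − 5)^3

So m_A(x) = (x - 5)^3 = x^3 - 15*x^2 + 75*x - 125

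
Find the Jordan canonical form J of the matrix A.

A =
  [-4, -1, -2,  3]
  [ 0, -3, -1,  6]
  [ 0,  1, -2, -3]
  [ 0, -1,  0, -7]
J_3(-4) ⊕ J_1(-4)

The characteristic polynomial is
  det(x·I − A) = x^4 + 16*x^3 + 96*x^2 + 256*x + 256 = (x + 4)^4

Eigenvalues and multiplicities (the geometric multiplicity of λ is n − rank(A − λI), which equals the number of Jordan blocks for λ):
  λ = -4: algebraic multiplicity = 4, geometric multiplicity = 2

Determining the block sizes for each eigenvalue:
  λ = -4: with am = 4 and gm = 2, the partition is not yet determined (e.g. several partitions of 4 into 2 parts exist). Let N = A − (-4)·I. Computing rank(N^1) = 2, rank(N^2) = 1, rank(N^3) = 0; the number of blocks of size ≥ j is rank(N^{j−1}) − rank(N^j), giving [2, 1, 1]. So we have 1 block(s) of size 3, 1 block(s) of size 1 → block sizes [3, 1]

Assembling the blocks gives a Jordan form
J =
  [-4,  1,  0,  0]
  [ 0, -4,  1,  0]
  [ 0,  0, -4,  0]
  [ 0,  0,  0, -4]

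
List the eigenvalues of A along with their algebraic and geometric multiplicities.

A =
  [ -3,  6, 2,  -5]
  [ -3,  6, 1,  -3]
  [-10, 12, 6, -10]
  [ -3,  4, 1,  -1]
λ = 2: alg = 4, geom = 2

Step 1 — factor the characteristic polynomial to read off the algebraic multiplicities:
  χ_A(x) = (x - 2)^4

Step 2 — compute geometric multiplicities via the rank-nullity identity g(λ) = n − rank(A − λI):
  rank(A − (2)·I) = 2, so dim ker(A − (2)·I) = n − 2 = 2

Summary:
  λ = 2: algebraic multiplicity = 4, geometric multiplicity = 2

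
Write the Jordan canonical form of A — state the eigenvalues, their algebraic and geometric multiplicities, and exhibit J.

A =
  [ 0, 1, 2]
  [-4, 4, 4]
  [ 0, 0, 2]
J_2(2) ⊕ J_1(2)

The characteristic polynomial is
  det(x·I − A) = x^3 - 6*x^2 + 12*x - 8 = (x - 2)^3

Eigenvalues and multiplicities (the geometric multiplicity of λ is n − rank(A − λI), which equals the number of Jordan blocks for λ):
  λ = 2: algebraic multiplicity = 3, geometric multiplicity = 2

Determining the block sizes for each eigenvalue:
  λ = 2: 2 blocks summing to 3 forces exactly one block of size 2 and the rest size 1 → block sizes [2, 1]

Assembling the blocks gives a Jordan form
J =
  [2, 1, 0]
  [0, 2, 0]
  [0, 0, 2]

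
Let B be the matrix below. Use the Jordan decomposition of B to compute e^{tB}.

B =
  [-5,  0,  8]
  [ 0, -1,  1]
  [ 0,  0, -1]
e^{tB} =
  [exp(-5*t), 0, 2*exp(-t) - 2*exp(-5*t)]
  [0, exp(-t), t*exp(-t)]
  [0, 0, exp(-t)]

Strategy: write B = P · J · P⁻¹ where J is a Jordan canonical form, so e^{tB} = P · e^{tJ} · P⁻¹, and e^{tJ} can be computed block-by-block.

B has Jordan form
J =
  [-5,  0,  0]
  [ 0, -1,  1]
  [ 0,  0, -1]
(up to reordering of blocks).

Per-block formulas:
  For a 2×2 Jordan block J_2(-1): exp(t · J_2(-1)) = e^(-1t)·(I + t·N), where N is the 2×2 nilpotent shift.
  For a 1×1 block at λ = -5: exp(t · [-5]) = [e^(-5t)].

After assembling e^{tJ} and conjugating by P, we get:

e^{tB} =
  [exp(-5*t), 0, 2*exp(-t) - 2*exp(-5*t)]
  [0, exp(-t), t*exp(-t)]
  [0, 0, exp(-t)]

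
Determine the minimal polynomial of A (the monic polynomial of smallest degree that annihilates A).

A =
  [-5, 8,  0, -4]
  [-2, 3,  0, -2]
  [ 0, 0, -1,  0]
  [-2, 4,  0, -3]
x^2 + 4*x + 3

The characteristic polynomial is χ_A(x) = (x + 1)^3*(x + 3), so the eigenvalues are known. The minimal polynomial is
  m_A(x) = Π_λ (x − λ)^{k_λ}
where k_λ is the size of the *largest* Jordan block for λ (equivalently, the smallest k with (A − λI)^k v = 0 for every generalised eigenvector v of λ).

  λ = -3: largest Jordan block has size 1, contributing (x + 3)
  λ = -1: largest Jordan block has size 1, contributing (x + 1)

So m_A(x) = (x + 1)*(x + 3) = x^2 + 4*x + 3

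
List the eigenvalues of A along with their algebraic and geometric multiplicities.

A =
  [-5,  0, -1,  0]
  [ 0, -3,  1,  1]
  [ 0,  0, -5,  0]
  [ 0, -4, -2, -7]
λ = -5: alg = 4, geom = 2

Step 1 — factor the characteristic polynomial to read off the algebraic multiplicities:
  χ_A(x) = (x + 5)^4

Step 2 — compute geometric multiplicities via the rank-nullity identity g(λ) = n − rank(A − λI):
  rank(A − (-5)·I) = 2, so dim ker(A − (-5)·I) = n − 2 = 2

Summary:
  λ = -5: algebraic multiplicity = 4, geometric multiplicity = 2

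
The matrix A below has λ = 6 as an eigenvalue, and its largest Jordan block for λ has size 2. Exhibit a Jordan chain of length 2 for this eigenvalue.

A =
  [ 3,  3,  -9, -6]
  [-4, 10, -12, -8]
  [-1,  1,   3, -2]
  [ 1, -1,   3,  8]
A Jordan chain for λ = 6 of length 2:
v_1 = (-3, -4, -1, 1)ᵀ
v_2 = (1, 0, 0, 0)ᵀ

Let N = A − (6)·I. We want v_2 with N^2 v_2 = 0 but N^1 v_2 ≠ 0; then v_{j-1} := N · v_j for j = 2, …, 2.

Pick v_2 = (1, 0, 0, 0)ᵀ.
Then v_1 = N · v_2 = (-3, -4, -1, 1)ᵀ.

Sanity check: (A − (6)·I) v_1 = (0, 0, 0, 0)ᵀ = 0. ✓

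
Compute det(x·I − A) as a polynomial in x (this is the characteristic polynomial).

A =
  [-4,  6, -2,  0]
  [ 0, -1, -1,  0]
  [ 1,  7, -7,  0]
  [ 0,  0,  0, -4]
x^4 + 16*x^3 + 96*x^2 + 256*x + 256

Expanding det(x·I − A) (e.g. by cofactor expansion or by noting that A is similar to its Jordan form J, which has the same characteristic polynomial as A) gives
  χ_A(x) = x^4 + 16*x^3 + 96*x^2 + 256*x + 256
which factors as (x + 4)^4. The eigenvalues (with algebraic multiplicities) are λ = -4 with multiplicity 4.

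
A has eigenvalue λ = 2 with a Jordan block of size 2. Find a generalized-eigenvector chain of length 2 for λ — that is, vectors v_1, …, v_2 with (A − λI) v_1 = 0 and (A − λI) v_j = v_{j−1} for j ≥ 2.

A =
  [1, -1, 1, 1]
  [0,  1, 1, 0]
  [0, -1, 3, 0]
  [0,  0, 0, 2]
A Jordan chain for λ = 2 of length 2:
v_1 = (0, 1, 1, 0)ᵀ
v_2 = (1, -1, 0, 0)ᵀ

Let N = A − (2)·I. We want v_2 with N^2 v_2 = 0 but N^1 v_2 ≠ 0; then v_{j-1} := N · v_j for j = 2, …, 2.

Pick v_2 = (1, -1, 0, 0)ᵀ.
Then v_1 = N · v_2 = (0, 1, 1, 0)ᵀ.

Sanity check: (A − (2)·I) v_1 = (0, 0, 0, 0)ᵀ = 0. ✓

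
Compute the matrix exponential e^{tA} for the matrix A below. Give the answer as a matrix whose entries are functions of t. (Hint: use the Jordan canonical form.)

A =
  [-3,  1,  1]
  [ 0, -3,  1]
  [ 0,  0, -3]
e^{tA} =
  [exp(-3*t), t*exp(-3*t), t^2*exp(-3*t)/2 + t*exp(-3*t)]
  [0, exp(-3*t), t*exp(-3*t)]
  [0, 0, exp(-3*t)]

Strategy: write A = P · J · P⁻¹ where J is a Jordan canonical form, so e^{tA} = P · e^{tJ} · P⁻¹, and e^{tJ} can be computed block-by-block.

A has Jordan form
J =
  [-3,  1,  0]
  [ 0, -3,  1]
  [ 0,  0, -3]
(up to reordering of blocks).

Per-block formulas:
  For a 3×3 Jordan block J_3(-3): exp(t · J_3(-3)) = e^(-3t)·(I + t·N + (t^2/2)·N^2), where N is the 3×3 nilpotent shift.

After assembling e^{tJ} and conjugating by P, we get:

e^{tA} =
  [exp(-3*t), t*exp(-3*t), t^2*exp(-3*t)/2 + t*exp(-3*t)]
  [0, exp(-3*t), t*exp(-3*t)]
  [0, 0, exp(-3*t)]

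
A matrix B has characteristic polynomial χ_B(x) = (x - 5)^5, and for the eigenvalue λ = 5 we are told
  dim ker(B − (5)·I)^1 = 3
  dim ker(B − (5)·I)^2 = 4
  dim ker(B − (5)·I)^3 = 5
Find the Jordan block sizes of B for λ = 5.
Block sizes for λ = 5: [3, 1, 1]

From the dimensions of kernels of powers, the number of Jordan blocks of size at least j is d_j − d_{j−1} where d_j = dim ker(N^j) (with d_0 = 0). Computing the differences gives [3, 1, 1].
The number of blocks of size exactly k is (#blocks of size ≥ k) − (#blocks of size ≥ k + 1), so the partition is: 2 block(s) of size 1, 1 block(s) of size 3.
In nonincreasing order the block sizes are [3, 1, 1].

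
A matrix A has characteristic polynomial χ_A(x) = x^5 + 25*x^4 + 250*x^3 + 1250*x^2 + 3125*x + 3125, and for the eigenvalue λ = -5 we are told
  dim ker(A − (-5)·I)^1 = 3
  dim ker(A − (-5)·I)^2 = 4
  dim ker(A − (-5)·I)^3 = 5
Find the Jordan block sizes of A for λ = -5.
Block sizes for λ = -5: [3, 1, 1]

From the dimensions of kernels of powers, the number of Jordan blocks of size at least j is d_j − d_{j−1} where d_j = dim ker(N^j) (with d_0 = 0). Computing the differences gives [3, 1, 1].
The number of blocks of size exactly k is (#blocks of size ≥ k) − (#blocks of size ≥ k + 1), so the partition is: 2 block(s) of size 1, 1 block(s) of size 3.
In nonincreasing order the block sizes are [3, 1, 1].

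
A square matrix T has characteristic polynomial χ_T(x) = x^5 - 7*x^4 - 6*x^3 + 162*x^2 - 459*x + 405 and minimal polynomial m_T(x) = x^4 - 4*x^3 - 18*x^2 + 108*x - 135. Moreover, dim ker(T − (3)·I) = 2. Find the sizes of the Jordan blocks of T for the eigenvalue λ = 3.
Block sizes for λ = 3: [3, 1]

Step 1 — from the characteristic polynomial, algebraic multiplicity of λ = 3 is 4. From dim ker(T − (3)·I) = 2, there are exactly 2 Jordan blocks for λ = 3.
Step 2 — from the minimal polynomial, the factor (x − 3)^3 tells us the largest block for λ = 3 has size 3.
Step 3 — with total size 4, 2 blocks, and largest block 3, the block sizes (in nonincreasing order) are [3, 1].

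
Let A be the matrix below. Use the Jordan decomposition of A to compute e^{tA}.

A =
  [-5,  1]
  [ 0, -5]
e^{tA} =
  [exp(-5*t), t*exp(-5*t)]
  [0, exp(-5*t)]

Strategy: write A = P · J · P⁻¹ where J is a Jordan canonical form, so e^{tA} = P · e^{tJ} · P⁻¹, and e^{tJ} can be computed block-by-block.

A has Jordan form
J =
  [-5,  1]
  [ 0, -5]
(up to reordering of blocks).

Per-block formulas:
  For a 2×2 Jordan block J_2(-5): exp(t · J_2(-5)) = e^(-5t)·(I + t·N), where N is the 2×2 nilpotent shift.

After assembling e^{tJ} and conjugating by P, we get:

e^{tA} =
  [exp(-5*t), t*exp(-5*t)]
  [0, exp(-5*t)]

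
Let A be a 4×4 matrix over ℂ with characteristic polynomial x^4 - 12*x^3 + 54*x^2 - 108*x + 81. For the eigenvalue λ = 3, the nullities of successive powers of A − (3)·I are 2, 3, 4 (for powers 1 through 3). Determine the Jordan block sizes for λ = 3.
Block sizes for λ = 3: [3, 1]

From the dimensions of kernels of powers, the number of Jordan blocks of size at least j is d_j − d_{j−1} where d_j = dim ker(N^j) (with d_0 = 0). Computing the differences gives [2, 1, 1].
The number of blocks of size exactly k is (#blocks of size ≥ k) − (#blocks of size ≥ k + 1), so the partition is: 1 block(s) of size 1, 1 block(s) of size 3.
In nonincreasing order the block sizes are [3, 1].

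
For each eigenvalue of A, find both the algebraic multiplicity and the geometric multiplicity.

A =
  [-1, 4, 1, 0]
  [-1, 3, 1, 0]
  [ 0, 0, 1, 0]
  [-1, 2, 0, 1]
λ = 1: alg = 4, geom = 2

Step 1 — factor the characteristic polynomial to read off the algebraic multiplicities:
  χ_A(x) = (x - 1)^4

Step 2 — compute geometric multiplicities via the rank-nullity identity g(λ) = n − rank(A − λI):
  rank(A − (1)·I) = 2, so dim ker(A − (1)·I) = n − 2 = 2

Summary:
  λ = 1: algebraic multiplicity = 4, geometric multiplicity = 2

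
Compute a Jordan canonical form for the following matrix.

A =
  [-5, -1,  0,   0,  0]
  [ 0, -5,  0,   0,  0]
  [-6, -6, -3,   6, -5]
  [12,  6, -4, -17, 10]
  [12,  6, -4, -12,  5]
J_2(-5) ⊕ J_2(-5) ⊕ J_1(-5)

The characteristic polynomial is
  det(x·I − A) = x^5 + 25*x^4 + 250*x^3 + 1250*x^2 + 3125*x + 3125 = (x + 5)^5

Eigenvalues and multiplicities (the geometric multiplicity of λ is n − rank(A − λI), which equals the number of Jordan blocks for λ):
  λ = -5: algebraic multiplicity = 5, geometric multiplicity = 3

Determining the block sizes for each eigenvalue:
  λ = -5: with am = 5 and gm = 3, the partition is not yet determined (e.g. several partitions of 5 into 3 parts exist). Let N = A − (-5)·I. Computing rank(N^1) = 2, rank(N^2) = 0; the number of blocks of size ≥ j is rank(N^{j−1}) − rank(N^j), giving [3, 2]. So we have 2 block(s) of size 2, 1 block(s) of size 1 → block sizes [2, 2, 1]

Assembling the blocks gives a Jordan form
J =
  [-5,  1,  0,  0,  0]
  [ 0, -5,  0,  0,  0]
  [ 0,  0, -5,  1,  0]
  [ 0,  0,  0, -5,  0]
  [ 0,  0,  0,  0, -5]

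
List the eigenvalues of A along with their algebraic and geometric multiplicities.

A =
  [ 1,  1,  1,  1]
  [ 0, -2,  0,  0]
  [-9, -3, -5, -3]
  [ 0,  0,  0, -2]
λ = -2: alg = 4, geom = 3

Step 1 — factor the characteristic polynomial to read off the algebraic multiplicities:
  χ_A(x) = (x + 2)^4

Step 2 — compute geometric multiplicities via the rank-nullity identity g(λ) = n − rank(A − λI):
  rank(A − (-2)·I) = 1, so dim ker(A − (-2)·I) = n − 1 = 3

Summary:
  λ = -2: algebraic multiplicity = 4, geometric multiplicity = 3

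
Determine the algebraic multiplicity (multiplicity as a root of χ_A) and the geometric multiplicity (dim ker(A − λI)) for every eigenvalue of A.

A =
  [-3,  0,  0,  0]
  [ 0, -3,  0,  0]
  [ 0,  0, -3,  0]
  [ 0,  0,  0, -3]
λ = -3: alg = 4, geom = 4

Step 1 — factor the characteristic polynomial to read off the algebraic multiplicities:
  χ_A(x) = (x + 3)^4

Step 2 — compute geometric multiplicities via the rank-nullity identity g(λ) = n − rank(A − λI):
  rank(A − (-3)·I) = 0, so dim ker(A − (-3)·I) = n − 0 = 4

Summary:
  λ = -3: algebraic multiplicity = 4, geometric multiplicity = 4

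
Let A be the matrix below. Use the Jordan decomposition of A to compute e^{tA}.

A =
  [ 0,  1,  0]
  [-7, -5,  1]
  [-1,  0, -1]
e^{tA} =
  [-3*t^2*exp(-2*t)/2 + 2*t*exp(-2*t) + exp(-2*t), -t^2*exp(-2*t)/2 + t*exp(-2*t), t^2*exp(-2*t)/2]
  [3*t^2*exp(-2*t) - 7*t*exp(-2*t), t^2*exp(-2*t) - 3*t*exp(-2*t) + exp(-2*t), -t^2*exp(-2*t) + t*exp(-2*t)]
  [-3*t^2*exp(-2*t)/2 - t*exp(-2*t), -t^2*exp(-2*t)/2, t^2*exp(-2*t)/2 + t*exp(-2*t) + exp(-2*t)]

Strategy: write A = P · J · P⁻¹ where J is a Jordan canonical form, so e^{tA} = P · e^{tJ} · P⁻¹, and e^{tJ} can be computed block-by-block.

A has Jordan form
J =
  [-2,  1,  0]
  [ 0, -2,  1]
  [ 0,  0, -2]
(up to reordering of blocks).

Per-block formulas:
  For a 3×3 Jordan block J_3(-2): exp(t · J_3(-2)) = e^(-2t)·(I + t·N + (t^2/2)·N^2), where N is the 3×3 nilpotent shift.

After assembling e^{tJ} and conjugating by P, we get:

e^{tA} =
  [-3*t^2*exp(-2*t)/2 + 2*t*exp(-2*t) + exp(-2*t), -t^2*exp(-2*t)/2 + t*exp(-2*t), t^2*exp(-2*t)/2]
  [3*t^2*exp(-2*t) - 7*t*exp(-2*t), t^2*exp(-2*t) - 3*t*exp(-2*t) + exp(-2*t), -t^2*exp(-2*t) + t*exp(-2*t)]
  [-3*t^2*exp(-2*t)/2 - t*exp(-2*t), -t^2*exp(-2*t)/2, t^2*exp(-2*t)/2 + t*exp(-2*t) + exp(-2*t)]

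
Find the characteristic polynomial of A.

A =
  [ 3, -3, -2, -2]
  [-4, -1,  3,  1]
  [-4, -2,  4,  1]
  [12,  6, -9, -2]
x^4 - 4*x^3 + 6*x^2 - 4*x + 1

Expanding det(x·I − A) (e.g. by cofactor expansion or by noting that A is similar to its Jordan form J, which has the same characteristic polynomial as A) gives
  χ_A(x) = x^4 - 4*x^3 + 6*x^2 - 4*x + 1
which factors as (x - 1)^4. The eigenvalues (with algebraic multiplicities) are λ = 1 with multiplicity 4.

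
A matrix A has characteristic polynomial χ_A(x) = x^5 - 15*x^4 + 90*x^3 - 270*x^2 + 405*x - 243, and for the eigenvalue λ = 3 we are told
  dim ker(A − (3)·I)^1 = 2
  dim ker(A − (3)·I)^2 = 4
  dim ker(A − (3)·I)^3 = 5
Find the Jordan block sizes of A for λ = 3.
Block sizes for λ = 3: [3, 2]

From the dimensions of kernels of powers, the number of Jordan blocks of size at least j is d_j − d_{j−1} where d_j = dim ker(N^j) (with d_0 = 0). Computing the differences gives [2, 2, 1].
The number of blocks of size exactly k is (#blocks of size ≥ k) − (#blocks of size ≥ k + 1), so the partition is: 1 block(s) of size 2, 1 block(s) of size 3.
In nonincreasing order the block sizes are [3, 2].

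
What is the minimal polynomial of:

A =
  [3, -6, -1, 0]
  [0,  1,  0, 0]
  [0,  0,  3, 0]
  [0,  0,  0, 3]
x^3 - 7*x^2 + 15*x - 9

The characteristic polynomial is χ_A(x) = (x - 3)^3*(x - 1), so the eigenvalues are known. The minimal polynomial is
  m_A(x) = Π_λ (x − λ)^{k_λ}
where k_λ is the size of the *largest* Jordan block for λ (equivalently, the smallest k with (A − λI)^k v = 0 for every generalised eigenvector v of λ).

  λ = 1: largest Jordan block has size 1, contributing (x − 1)
  λ = 3: largest Jordan block has size 2, contributing (x − 3)^2

So m_A(x) = (x - 3)^2*(x - 1) = x^3 - 7*x^2 + 15*x - 9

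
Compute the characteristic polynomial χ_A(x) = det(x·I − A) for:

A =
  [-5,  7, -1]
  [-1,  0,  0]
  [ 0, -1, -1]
x^3 + 6*x^2 + 12*x + 8

Expanding det(x·I − A) (e.g. by cofactor expansion or by noting that A is similar to its Jordan form J, which has the same characteristic polynomial as A) gives
  χ_A(x) = x^3 + 6*x^2 + 12*x + 8
which factors as (x + 2)^3. The eigenvalues (with algebraic multiplicities) are λ = -2 with multiplicity 3.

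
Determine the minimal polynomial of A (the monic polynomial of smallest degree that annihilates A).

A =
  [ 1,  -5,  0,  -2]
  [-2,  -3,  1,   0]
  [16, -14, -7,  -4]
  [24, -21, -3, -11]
x^3 + 15*x^2 + 75*x + 125

The characteristic polynomial is χ_A(x) = (x + 5)^4, so the eigenvalues are known. The minimal polynomial is
  m_A(x) = Π_λ (x − λ)^{k_λ}
where k_λ is the size of the *largest* Jordan block for λ (equivalently, the smallest k with (A − λI)^k v = 0 for every generalised eigenvector v of λ).

  λ = -5: largest Jordan block has size 3, contributing (x + 5)^3

So m_A(x) = (x + 5)^3 = x^3 + 15*x^2 + 75*x + 125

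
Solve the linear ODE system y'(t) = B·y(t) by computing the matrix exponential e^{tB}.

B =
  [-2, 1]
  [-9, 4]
e^{tB} =
  [-3*t*exp(t) + exp(t), t*exp(t)]
  [-9*t*exp(t), 3*t*exp(t) + exp(t)]

Strategy: write B = P · J · P⁻¹ where J is a Jordan canonical form, so e^{tB} = P · e^{tJ} · P⁻¹, and e^{tJ} can be computed block-by-block.

B has Jordan form
J =
  [1, 1]
  [0, 1]
(up to reordering of blocks).

Per-block formulas:
  For a 2×2 Jordan block J_2(1): exp(t · J_2(1)) = e^(1t)·(I + t·N), where N is the 2×2 nilpotent shift.

After assembling e^{tJ} and conjugating by P, we get:

e^{tB} =
  [-3*t*exp(t) + exp(t), t*exp(t)]
  [-9*t*exp(t), 3*t*exp(t) + exp(t)]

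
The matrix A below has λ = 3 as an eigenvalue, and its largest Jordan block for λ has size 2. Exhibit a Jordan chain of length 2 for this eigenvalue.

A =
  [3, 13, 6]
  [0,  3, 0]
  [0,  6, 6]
A Jordan chain for λ = 3 of length 2:
v_1 = (1, 0, 0)ᵀ
v_2 = (0, 1, -2)ᵀ

Let N = A − (3)·I. We want v_2 with N^2 v_2 = 0 but N^1 v_2 ≠ 0; then v_{j-1} := N · v_j for j = 2, …, 2.

Pick v_2 = (0, 1, -2)ᵀ.
Then v_1 = N · v_2 = (1, 0, 0)ᵀ.

Sanity check: (A − (3)·I) v_1 = (0, 0, 0)ᵀ = 0. ✓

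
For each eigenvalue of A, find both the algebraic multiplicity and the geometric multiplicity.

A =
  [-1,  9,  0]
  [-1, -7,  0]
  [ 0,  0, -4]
λ = -4: alg = 3, geom = 2

Step 1 — factor the characteristic polynomial to read off the algebraic multiplicities:
  χ_A(x) = (x + 4)^3

Step 2 — compute geometric multiplicities via the rank-nullity identity g(λ) = n − rank(A − λI):
  rank(A − (-4)·I) = 1, so dim ker(A − (-4)·I) = n − 1 = 2

Summary:
  λ = -4: algebraic multiplicity = 3, geometric multiplicity = 2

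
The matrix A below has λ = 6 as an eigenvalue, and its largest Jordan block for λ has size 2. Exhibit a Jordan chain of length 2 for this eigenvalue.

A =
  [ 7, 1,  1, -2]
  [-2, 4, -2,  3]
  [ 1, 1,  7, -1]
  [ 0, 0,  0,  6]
A Jordan chain for λ = 6 of length 2:
v_1 = (1, -2, 1, 0)ᵀ
v_2 = (1, 0, 0, 0)ᵀ

Let N = A − (6)·I. We want v_2 with N^2 v_2 = 0 but N^1 v_2 ≠ 0; then v_{j-1} := N · v_j for j = 2, …, 2.

Pick v_2 = (1, 0, 0, 0)ᵀ.
Then v_1 = N · v_2 = (1, -2, 1, 0)ᵀ.

Sanity check: (A − (6)·I) v_1 = (0, 0, 0, 0)ᵀ = 0. ✓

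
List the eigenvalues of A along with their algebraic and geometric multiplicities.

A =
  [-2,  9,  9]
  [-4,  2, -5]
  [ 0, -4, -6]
λ = -2: alg = 3, geom = 1

Step 1 — factor the characteristic polynomial to read off the algebraic multiplicities:
  χ_A(x) = (x + 2)^3

Step 2 — compute geometric multiplicities via the rank-nullity identity g(λ) = n − rank(A − λI):
  rank(A − (-2)·I) = 2, so dim ker(A − (-2)·I) = n − 2 = 1

Summary:
  λ = -2: algebraic multiplicity = 3, geometric multiplicity = 1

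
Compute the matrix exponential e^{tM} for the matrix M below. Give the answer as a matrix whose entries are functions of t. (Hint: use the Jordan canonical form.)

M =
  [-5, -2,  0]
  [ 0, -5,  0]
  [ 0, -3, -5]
e^{tM} =
  [exp(-5*t), -2*t*exp(-5*t), 0]
  [0, exp(-5*t), 0]
  [0, -3*t*exp(-5*t), exp(-5*t)]

Strategy: write M = P · J · P⁻¹ where J is a Jordan canonical form, so e^{tM} = P · e^{tJ} · P⁻¹, and e^{tJ} can be computed block-by-block.

M has Jordan form
J =
  [-5,  1,  0]
  [ 0, -5,  0]
  [ 0,  0, -5]
(up to reordering of blocks).

Per-block formulas:
  For a 2×2 Jordan block J_2(-5): exp(t · J_2(-5)) = e^(-5t)·(I + t·N), where N is the 2×2 nilpotent shift.
  For a 1×1 block at λ = -5: exp(t · [-5]) = [e^(-5t)].

After assembling e^{tJ} and conjugating by P, we get:

e^{tM} =
  [exp(-5*t), -2*t*exp(-5*t), 0]
  [0, exp(-5*t), 0]
  [0, -3*t*exp(-5*t), exp(-5*t)]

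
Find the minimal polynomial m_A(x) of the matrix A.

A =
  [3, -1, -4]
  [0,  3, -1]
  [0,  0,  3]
x^3 - 9*x^2 + 27*x - 27

The characteristic polynomial is χ_A(x) = (x - 3)^3, so the eigenvalues are known. The minimal polynomial is
  m_A(x) = Π_λ (x − λ)^{k_λ}
where k_λ is the size of the *largest* Jordan block for λ (equivalently, the smallest k with (A − λI)^k v = 0 for every generalised eigenvector v of λ).

  λ = 3: largest Jordan block has size 3, contributing (x − 3)^3

So m_A(x) = (x - 3)^3 = x^3 - 9*x^2 + 27*x - 27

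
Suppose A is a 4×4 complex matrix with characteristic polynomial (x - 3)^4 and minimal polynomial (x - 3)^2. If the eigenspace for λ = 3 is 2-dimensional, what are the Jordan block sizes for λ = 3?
Block sizes for λ = 3: [2, 2]

Step 1 — from the characteristic polynomial, algebraic multiplicity of λ = 3 is 4. From dim ker(A − (3)·I) = 2, there are exactly 2 Jordan blocks for λ = 3.
Step 2 — from the minimal polynomial, the factor (x − 3)^2 tells us the largest block for λ = 3 has size 2.
Step 3 — with total size 4, 2 blocks, and largest block 2, the block sizes (in nonincreasing order) are [2, 2].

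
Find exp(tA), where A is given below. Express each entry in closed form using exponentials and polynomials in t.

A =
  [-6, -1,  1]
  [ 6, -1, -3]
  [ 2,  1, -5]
e^{tA} =
  [-2*t*exp(-4*t) + exp(-4*t), -t*exp(-4*t), t*exp(-4*t)]
  [6*t*exp(-4*t), 3*t*exp(-4*t) + exp(-4*t), -3*t*exp(-4*t)]
  [2*t*exp(-4*t), t*exp(-4*t), -t*exp(-4*t) + exp(-4*t)]

Strategy: write A = P · J · P⁻¹ where J is a Jordan canonical form, so e^{tA} = P · e^{tJ} · P⁻¹, and e^{tJ} can be computed block-by-block.

A has Jordan form
J =
  [-4,  1,  0]
  [ 0, -4,  0]
  [ 0,  0, -4]
(up to reordering of blocks).

Per-block formulas:
  For a 2×2 Jordan block J_2(-4): exp(t · J_2(-4)) = e^(-4t)·(I + t·N), where N is the 2×2 nilpotent shift.
  For a 1×1 block at λ = -4: exp(t · [-4]) = [e^(-4t)].

After assembling e^{tJ} and conjugating by P, we get:

e^{tA} =
  [-2*t*exp(-4*t) + exp(-4*t), -t*exp(-4*t), t*exp(-4*t)]
  [6*t*exp(-4*t), 3*t*exp(-4*t) + exp(-4*t), -3*t*exp(-4*t)]
  [2*t*exp(-4*t), t*exp(-4*t), -t*exp(-4*t) + exp(-4*t)]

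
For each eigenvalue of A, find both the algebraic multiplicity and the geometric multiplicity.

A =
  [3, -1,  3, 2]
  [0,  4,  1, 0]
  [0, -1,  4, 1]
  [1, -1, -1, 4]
λ = 3: alg = 1, geom = 1; λ = 4: alg = 3, geom = 1

Step 1 — factor the characteristic polynomial to read off the algebraic multiplicities:
  χ_A(x) = (x - 4)^3*(x - 3)

Step 2 — compute geometric multiplicities via the rank-nullity identity g(λ) = n − rank(A − λI):
  rank(A − (3)·I) = 3, so dim ker(A − (3)·I) = n − 3 = 1
  rank(A − (4)·I) = 3, so dim ker(A − (4)·I) = n − 3 = 1

Summary:
  λ = 3: algebraic multiplicity = 1, geometric multiplicity = 1
  λ = 4: algebraic multiplicity = 3, geometric multiplicity = 1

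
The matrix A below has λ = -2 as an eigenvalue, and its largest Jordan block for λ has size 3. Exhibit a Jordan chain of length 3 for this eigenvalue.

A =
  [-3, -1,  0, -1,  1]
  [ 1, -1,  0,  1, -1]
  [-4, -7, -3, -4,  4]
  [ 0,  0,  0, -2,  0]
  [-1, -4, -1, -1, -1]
A Jordan chain for λ = -2 of length 3:
v_1 = (-1, 1, -3, 0, 0)ᵀ
v_2 = (-1, 1, -4, 0, -1)ᵀ
v_3 = (1, 0, 0, 0, 0)ᵀ

Let N = A − (-2)·I. We want v_3 with N^3 v_3 = 0 but N^2 v_3 ≠ 0; then v_{j-1} := N · v_j for j = 3, …, 2.

Pick v_3 = (1, 0, 0, 0, 0)ᵀ.
Then v_2 = N · v_3 = (-1, 1, -4, 0, -1)ᵀ.
Then v_1 = N · v_2 = (-1, 1, -3, 0, 0)ᵀ.

Sanity check: (A − (-2)·I) v_1 = (0, 0, 0, 0, 0)ᵀ = 0. ✓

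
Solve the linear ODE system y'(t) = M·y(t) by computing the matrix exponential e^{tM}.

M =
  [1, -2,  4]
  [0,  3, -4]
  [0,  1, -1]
e^{tM} =
  [exp(t), -2*t*exp(t), 4*t*exp(t)]
  [0, 2*t*exp(t) + exp(t), -4*t*exp(t)]
  [0, t*exp(t), -2*t*exp(t) + exp(t)]

Strategy: write M = P · J · P⁻¹ where J is a Jordan canonical form, so e^{tM} = P · e^{tJ} · P⁻¹, and e^{tJ} can be computed block-by-block.

M has Jordan form
J =
  [1, 1, 0]
  [0, 1, 0]
  [0, 0, 1]
(up to reordering of blocks).

Per-block formulas:
  For a 1×1 block at λ = 1: exp(t · [1]) = [e^(1t)].
  For a 2×2 Jordan block J_2(1): exp(t · J_2(1)) = e^(1t)·(I + t·N), where N is the 2×2 nilpotent shift.

After assembling e^{tJ} and conjugating by P, we get:

e^{tM} =
  [exp(t), -2*t*exp(t), 4*t*exp(t)]
  [0, 2*t*exp(t) + exp(t), -4*t*exp(t)]
  [0, t*exp(t), -2*t*exp(t) + exp(t)]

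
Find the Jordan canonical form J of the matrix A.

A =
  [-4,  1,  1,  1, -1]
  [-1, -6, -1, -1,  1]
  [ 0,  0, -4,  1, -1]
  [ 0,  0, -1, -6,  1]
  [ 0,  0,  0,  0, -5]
J_2(-5) ⊕ J_2(-5) ⊕ J_1(-5)

The characteristic polynomial is
  det(x·I − A) = x^5 + 25*x^4 + 250*x^3 + 1250*x^2 + 3125*x + 3125 = (x + 5)^5

Eigenvalues and multiplicities (the geometric multiplicity of λ is n − rank(A − λI), which equals the number of Jordan blocks for λ):
  λ = -5: algebraic multiplicity = 5, geometric multiplicity = 3

Determining the block sizes for each eigenvalue:
  λ = -5: with am = 5 and gm = 3, the partition is not yet determined (e.g. several partitions of 5 into 3 parts exist). Let N = A − (-5)·I. Computing rank(N^1) = 2, rank(N^2) = 0; the number of blocks of size ≥ j is rank(N^{j−1}) − rank(N^j), giving [3, 2]. So we have 2 block(s) of size 2, 1 block(s) of size 1 → block sizes [2, 2, 1]

Assembling the blocks gives a Jordan form
J =
  [-5,  1,  0,  0,  0]
  [ 0, -5,  0,  0,  0]
  [ 0,  0, -5,  1,  0]
  [ 0,  0,  0, -5,  0]
  [ 0,  0,  0,  0, -5]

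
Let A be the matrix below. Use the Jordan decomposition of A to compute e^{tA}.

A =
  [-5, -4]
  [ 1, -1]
e^{tA} =
  [-2*t*exp(-3*t) + exp(-3*t), -4*t*exp(-3*t)]
  [t*exp(-3*t), 2*t*exp(-3*t) + exp(-3*t)]

Strategy: write A = P · J · P⁻¹ where J is a Jordan canonical form, so e^{tA} = P · e^{tJ} · P⁻¹, and e^{tJ} can be computed block-by-block.

A has Jordan form
J =
  [-3,  1]
  [ 0, -3]
(up to reordering of blocks).

Per-block formulas:
  For a 2×2 Jordan block J_2(-3): exp(t · J_2(-3)) = e^(-3t)·(I + t·N), where N is the 2×2 nilpotent shift.

After assembling e^{tJ} and conjugating by P, we get:

e^{tA} =
  [-2*t*exp(-3*t) + exp(-3*t), -4*t*exp(-3*t)]
  [t*exp(-3*t), 2*t*exp(-3*t) + exp(-3*t)]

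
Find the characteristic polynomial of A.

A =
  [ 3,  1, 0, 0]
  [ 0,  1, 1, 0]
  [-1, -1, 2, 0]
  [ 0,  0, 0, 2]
x^4 - 8*x^3 + 24*x^2 - 32*x + 16

Expanding det(x·I − A) (e.g. by cofactor expansion or by noting that A is similar to its Jordan form J, which has the same characteristic polynomial as A) gives
  χ_A(x) = x^4 - 8*x^3 + 24*x^2 - 32*x + 16
which factors as (x - 2)^4. The eigenvalues (with algebraic multiplicities) are λ = 2 with multiplicity 4.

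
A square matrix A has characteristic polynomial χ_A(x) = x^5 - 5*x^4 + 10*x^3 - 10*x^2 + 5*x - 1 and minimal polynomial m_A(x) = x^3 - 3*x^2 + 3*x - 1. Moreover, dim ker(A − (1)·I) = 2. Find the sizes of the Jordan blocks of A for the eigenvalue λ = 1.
Block sizes for λ = 1: [3, 2]

Step 1 — from the characteristic polynomial, algebraic multiplicity of λ = 1 is 5. From dim ker(A − (1)·I) = 2, there are exactly 2 Jordan blocks for λ = 1.
Step 2 — from the minimal polynomial, the factor (x − 1)^3 tells us the largest block for λ = 1 has size 3.
Step 3 — with total size 5, 2 blocks, and largest block 3, the block sizes (in nonincreasing order) are [3, 2].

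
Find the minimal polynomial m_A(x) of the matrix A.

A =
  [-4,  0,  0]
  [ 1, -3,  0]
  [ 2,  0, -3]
x^2 + 7*x + 12

The characteristic polynomial is χ_A(x) = (x + 3)^2*(x + 4), so the eigenvalues are known. The minimal polynomial is
  m_A(x) = Π_λ (x − λ)^{k_λ}
where k_λ is the size of the *largest* Jordan block for λ (equivalently, the smallest k with (A − λI)^k v = 0 for every generalised eigenvector v of λ).

  λ = -4: largest Jordan block has size 1, contributing (x + 4)
  λ = -3: largest Jordan block has size 1, contributing (x + 3)

So m_A(x) = (x + 3)*(x + 4) = x^2 + 7*x + 12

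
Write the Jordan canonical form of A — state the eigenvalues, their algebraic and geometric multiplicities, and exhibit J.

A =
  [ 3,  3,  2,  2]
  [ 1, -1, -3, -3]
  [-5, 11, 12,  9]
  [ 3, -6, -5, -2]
J_3(3) ⊕ J_1(3)

The characteristic polynomial is
  det(x·I − A) = x^4 - 12*x^3 + 54*x^2 - 108*x + 81 = (x - 3)^4

Eigenvalues and multiplicities (the geometric multiplicity of λ is n − rank(A − λI), which equals the number of Jordan blocks for λ):
  λ = 3: algebraic multiplicity = 4, geometric multiplicity = 2

Determining the block sizes for each eigenvalue:
  λ = 3: with am = 4 and gm = 2, the partition is not yet determined (e.g. several partitions of 4 into 2 parts exist). Let N = A − (3)·I. Computing rank(N^1) = 2, rank(N^2) = 1, rank(N^3) = 0; the number of blocks of size ≥ j is rank(N^{j−1}) − rank(N^j), giving [2, 1, 1]. So we have 1 block(s) of size 3, 1 block(s) of size 1 → block sizes [3, 1]

Assembling the blocks gives a Jordan form
J =
  [3, 1, 0, 0]
  [0, 3, 1, 0]
  [0, 0, 3, 0]
  [0, 0, 0, 3]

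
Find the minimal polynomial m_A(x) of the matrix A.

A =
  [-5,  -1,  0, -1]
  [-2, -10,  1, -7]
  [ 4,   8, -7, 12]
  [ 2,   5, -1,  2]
x^2 + 10*x + 25

The characteristic polynomial is χ_A(x) = (x + 5)^4, so the eigenvalues are known. The minimal polynomial is
  m_A(x) = Π_λ (x − λ)^{k_λ}
where k_λ is the size of the *largest* Jordan block for λ (equivalently, the smallest k with (A − λI)^k v = 0 for every generalised eigenvector v of λ).

  λ = -5: largest Jordan block has size 2, contributing (x + 5)^2

So m_A(x) = (x + 5)^2 = x^2 + 10*x + 25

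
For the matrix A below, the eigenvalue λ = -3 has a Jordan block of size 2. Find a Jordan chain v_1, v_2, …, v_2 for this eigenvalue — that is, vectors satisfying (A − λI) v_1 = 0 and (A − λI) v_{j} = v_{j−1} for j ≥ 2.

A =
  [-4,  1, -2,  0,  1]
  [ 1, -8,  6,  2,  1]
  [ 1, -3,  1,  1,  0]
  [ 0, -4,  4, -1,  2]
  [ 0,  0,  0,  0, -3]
A Jordan chain for λ = -3 of length 2:
v_1 = (-1, 1, 1, 0, 0)ᵀ
v_2 = (1, 0, 0, 0, 0)ᵀ

Let N = A − (-3)·I. We want v_2 with N^2 v_2 = 0 but N^1 v_2 ≠ 0; then v_{j-1} := N · v_j for j = 2, …, 2.

Pick v_2 = (1, 0, 0, 0, 0)ᵀ.
Then v_1 = N · v_2 = (-1, 1, 1, 0, 0)ᵀ.

Sanity check: (A − (-3)·I) v_1 = (0, 0, 0, 0, 0)ᵀ = 0. ✓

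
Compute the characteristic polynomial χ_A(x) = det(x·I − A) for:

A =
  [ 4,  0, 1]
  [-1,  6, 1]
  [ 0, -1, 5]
x^3 - 15*x^2 + 75*x - 125

Expanding det(x·I − A) (e.g. by cofactor expansion or by noting that A is similar to its Jordan form J, which has the same characteristic polynomial as A) gives
  χ_A(x) = x^3 - 15*x^2 + 75*x - 125
which factors as (x - 5)^3. The eigenvalues (with algebraic multiplicities) are λ = 5 with multiplicity 3.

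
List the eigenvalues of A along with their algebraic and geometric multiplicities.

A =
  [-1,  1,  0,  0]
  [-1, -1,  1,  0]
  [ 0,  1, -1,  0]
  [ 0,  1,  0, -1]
λ = -1: alg = 4, geom = 2

Step 1 — factor the characteristic polynomial to read off the algebraic multiplicities:
  χ_A(x) = (x + 1)^4

Step 2 — compute geometric multiplicities via the rank-nullity identity g(λ) = n − rank(A − λI):
  rank(A − (-1)·I) = 2, so dim ker(A − (-1)·I) = n − 2 = 2

Summary:
  λ = -1: algebraic multiplicity = 4, geometric multiplicity = 2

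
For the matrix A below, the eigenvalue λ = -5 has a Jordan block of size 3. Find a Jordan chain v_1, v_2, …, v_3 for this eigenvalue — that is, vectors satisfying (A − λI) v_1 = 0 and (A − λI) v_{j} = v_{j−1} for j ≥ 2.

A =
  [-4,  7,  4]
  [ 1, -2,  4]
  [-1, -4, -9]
A Jordan chain for λ = -5 of length 3:
v_1 = (4, 0, -1)ᵀ
v_2 = (1, 1, -1)ᵀ
v_3 = (1, 0, 0)ᵀ

Let N = A − (-5)·I. We want v_3 with N^3 v_3 = 0 but N^2 v_3 ≠ 0; then v_{j-1} := N · v_j for j = 3, …, 2.

Pick v_3 = (1, 0, 0)ᵀ.
Then v_2 = N · v_3 = (1, 1, -1)ᵀ.
Then v_1 = N · v_2 = (4, 0, -1)ᵀ.

Sanity check: (A − (-5)·I) v_1 = (0, 0, 0)ᵀ = 0. ✓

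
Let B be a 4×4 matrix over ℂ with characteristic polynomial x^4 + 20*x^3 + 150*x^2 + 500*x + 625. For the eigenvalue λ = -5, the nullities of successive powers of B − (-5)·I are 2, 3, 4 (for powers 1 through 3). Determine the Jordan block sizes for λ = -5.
Block sizes for λ = -5: [3, 1]

From the dimensions of kernels of powers, the number of Jordan blocks of size at least j is d_j − d_{j−1} where d_j = dim ker(N^j) (with d_0 = 0). Computing the differences gives [2, 1, 1].
The number of blocks of size exactly k is (#blocks of size ≥ k) − (#blocks of size ≥ k + 1), so the partition is: 1 block(s) of size 1, 1 block(s) of size 3.
In nonincreasing order the block sizes are [3, 1].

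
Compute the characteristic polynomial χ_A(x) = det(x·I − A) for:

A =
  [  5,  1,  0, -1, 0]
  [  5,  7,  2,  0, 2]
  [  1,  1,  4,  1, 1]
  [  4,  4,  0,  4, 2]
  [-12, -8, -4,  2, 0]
x^5 - 20*x^4 + 160*x^3 - 640*x^2 + 1280*x - 1024

Expanding det(x·I − A) (e.g. by cofactor expansion or by noting that A is similar to its Jordan form J, which has the same characteristic polynomial as A) gives
  χ_A(x) = x^5 - 20*x^4 + 160*x^3 - 640*x^2 + 1280*x - 1024
which factors as (x - 4)^5. The eigenvalues (with algebraic multiplicities) are λ = 4 with multiplicity 5.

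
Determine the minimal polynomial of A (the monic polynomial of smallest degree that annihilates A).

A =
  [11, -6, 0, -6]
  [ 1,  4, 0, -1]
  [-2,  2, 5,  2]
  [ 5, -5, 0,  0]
x^2 - 10*x + 25

The characteristic polynomial is χ_A(x) = (x - 5)^4, so the eigenvalues are known. The minimal polynomial is
  m_A(x) = Π_λ (x − λ)^{k_λ}
where k_λ is the size of the *largest* Jordan block for λ (equivalently, the smallest k with (A − λI)^k v = 0 for every generalised eigenvector v of λ).

  λ = 5: largest Jordan block has size 2, contributing (x − 5)^2

So m_A(x) = (x - 5)^2 = x^2 - 10*x + 25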